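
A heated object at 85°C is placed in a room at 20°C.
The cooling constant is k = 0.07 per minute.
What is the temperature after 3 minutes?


Newton's law: dT/dt = -k(T - T_a) has solution T(t) = T_a + (T₀ - T_a)e^(-kt).
Plug in T_a = 20, T₀ = 85, k = 0.07, t = 3: T(3) = 20 + (65)e^(-0.21) ≈ 72.7°C.


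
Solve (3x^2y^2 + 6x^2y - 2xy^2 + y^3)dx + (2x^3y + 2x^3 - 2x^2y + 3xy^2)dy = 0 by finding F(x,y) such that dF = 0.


Check exactness: ∂M/∂y = 6x^2y + 6x^2 - 4xy + 3y^2 and ∂N/∂x = 6x^2y + 6x^2 - 4xy + 3y^2; equal, so the equation is exact.
Integrate M with respect to x (treating y as constant): ∫M dx = x^3y^2 + 2x^3y - x^2y^2 + xy^3 + h(y).
Differentiate w.r.t. y and set equal to N: all terms match, so h'(y) = 0 and h is a constant absorbed into C.
General solution: x^3y^2 + 2x^3y - x^2y^2 + xy^3 = C.


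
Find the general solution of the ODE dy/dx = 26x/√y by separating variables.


Separate: √y dy = 26x dx.
Integrate: (2/3)y^(3/2) = 13x² + C.


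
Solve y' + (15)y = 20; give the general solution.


P(x) = 15, Q(x) = 20; integrating factor μ = e^(15x).
(μ y)' = 20e^(15x) ⇒ μ y = (4/3)e^(15x) + C.
Divide by μ: y = 4/3 + Ce^(-15x).


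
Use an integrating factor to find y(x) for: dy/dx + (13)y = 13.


P(x) = 13, Q(x) = 13; integrating factor μ = e^(13x).
(μ y)' = 13e^(13x) ⇒ μ y = e^(13x) + C.
Divide by μ: y = 1 + Ce^(-13x).


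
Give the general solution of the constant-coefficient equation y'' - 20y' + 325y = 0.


Characteristic equation: r² - 20r + 325 = 0.
Discriminant is negative; roots r = 10 ± 15i (complex conjugate pair).
General solution uses e^(α x)(C₁ cos(β x) + C₂ sin(β x)): y = e^(10x)(C₁cos(15x) + C₂sin(15x)).


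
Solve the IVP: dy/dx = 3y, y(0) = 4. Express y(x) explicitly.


General solution of y' = 3y is y = Ce^(3x).
Apply y(0) = 4: C = 4.
Particular solution: y = 4e^(3x).


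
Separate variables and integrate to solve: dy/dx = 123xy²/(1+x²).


Separate: dy/y² = 123x/(1+x²) dx.
Integrate LHS: ∫ dy/y² = -1/y.
Integrate RHS via u = 1+x²: (123/2)ln(1+x²) + C.
Result: -1/y = (123/2)ln(1+x²) + C.


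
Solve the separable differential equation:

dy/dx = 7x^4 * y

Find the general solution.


Separate variables: dy/y = 7x^4 dx.
Integrate: ln|y| = (7/5)x^5 + C₀.
Exponentiate: y = Ce^((7/5)x^5).


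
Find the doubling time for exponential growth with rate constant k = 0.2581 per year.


Exponential growth: P(t) = P₀ e^(0.2581t). Set P(t)/P₀ = 2: e^(0.2581t) = 2.
Solve: t = ln(2)/0.2581 ≈ 2.69 years.


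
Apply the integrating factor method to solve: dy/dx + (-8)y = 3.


P(x) = -8 ⇒ μ = e^(-8x).
(μ y)' = 3e^(-8x) ⇒ μ y = -(3/8)e^(-8x) + C.
Divide by μ: y = -3/8 + Ce^(8x).


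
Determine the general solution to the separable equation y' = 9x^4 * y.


Separate variables: dy/y = 9x^4 dx.
Integrate: ln|y| = (9/5)x^5 + C₀.
Exponentiate: y = Ce^((9/5)x^5).


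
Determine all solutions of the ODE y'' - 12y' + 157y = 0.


Characteristic equation: r² - 12r + 157 = 0.
Discriminant is negative; roots r = 6 ± 11i (complex conjugate pair).
General solution uses e^(α x)(C₁ cos(β x) + C₂ sin(β x)): y = e^(6x)(C₁cos(11x) + C₂sin(11x)).


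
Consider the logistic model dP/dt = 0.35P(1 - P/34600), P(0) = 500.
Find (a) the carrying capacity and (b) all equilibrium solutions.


Logistic ODE dP/dt = 0.35P(1 - P/34600) has equilibria where dP/dt = 0, i.e. P = 0 or P = 34600.
The coefficient (1 - P/K) = 0 when P = K, identifying K = 34600 as the carrying capacity.
(a) K = 34600; (b) equilibria P = 0 and P = 34600.


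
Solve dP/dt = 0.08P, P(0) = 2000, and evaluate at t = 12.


The ODE dP/dt = 0.08P has solution P(t) = P(0)e^(0.08t).
Substitute P(0) = 2000 and t = 12: P(12) = 2000 e^(0.96) ≈ 5223.


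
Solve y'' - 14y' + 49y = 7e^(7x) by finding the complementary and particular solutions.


Characteristic polynomial (r - 7)² = 0; repeated root r = 7.
y_h = (C₁ + C₂x)e^(7x). Forcing matches the repeated root (resonance), so try y_p = Ax² e^(7x).
Substitute and solve for A: 2A = 7, so A = 7/2.
General solution: y = (C₁ + C₂x + (7/2)x²)e^(7x).


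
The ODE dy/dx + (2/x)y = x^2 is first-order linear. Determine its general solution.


P(x) = 2/x ⇒ μ = x^2.
(x^2 y)' = x^2·x^2 = x^4.
Integrate: x^2 y = x^5/(5) + C.
Solve for y: y = (1/5)x^3 + C/x^2.


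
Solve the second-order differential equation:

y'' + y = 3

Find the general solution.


Homogeneous part: r² + 1 = 0 ⇒ r = ±1i, so y_h = C₁cos(x) + C₂sin(x).
Try constant y_p = A; plug in: 1A = 3 ⇒ A = 3.
General solution: y = C₁cos(x) + C₂sin(x) + 3.


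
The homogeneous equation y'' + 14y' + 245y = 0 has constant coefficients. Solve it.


Characteristic equation: r² + 14r + 245 = 0.
Discriminant is negative; roots r = -7 ± 14i (complex conjugate pair).
General solution uses e^(α x)(C₁ cos(β x) + C₂ sin(β x)): y = e^(-7x)(C₁cos(14x) + C₂sin(14x)).


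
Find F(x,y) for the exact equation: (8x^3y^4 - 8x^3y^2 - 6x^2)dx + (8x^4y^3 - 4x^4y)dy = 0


Check exactness: ∂M/∂y = 32x^3y^3 - 16x^3y and ∂N/∂x = 32x^3y^3 - 16x^3y; equal, so the equation is exact.
Integrate M with respect to x (treating y as constant): ∫M dx = 2x^4y^4 - 2x^4y^2 - 2x^3 + h(y).
Differentiate w.r.t. y and set equal to N: all terms match, so h'(y) = 0 and h is a constant absorbed into C.
General solution: 2x^4y^4 - 2x^4y^2 - 2x^3 = C.


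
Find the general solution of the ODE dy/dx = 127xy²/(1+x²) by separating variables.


Separate: dy/y² = 127x/(1+x²) dx.
Integrate LHS: ∫ dy/y² = -1/y.
Integrate RHS via u = 1+x²: (127/2)ln(1+x²) + C.
Result: -1/y = (127/2)ln(1+x²) + C.


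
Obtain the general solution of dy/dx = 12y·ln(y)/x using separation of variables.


Separate: dy/[y ln(y)] = 12 dx/x.
Substitute u = ln(y): du/u = 12 dx/x.
Integrate: ln|ln(y)| = 12ln|x| + C₀, hence ln(y) = C·x^12.


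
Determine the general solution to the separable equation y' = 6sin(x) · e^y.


Separate: e^(-y) dy = 6sin(x) dx.
Integrate: -e^(-y) = -6cos(x) + C₀.
Rearrange: e^(-y) = 6cos(x) + C.


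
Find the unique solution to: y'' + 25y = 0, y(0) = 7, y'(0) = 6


Characteristic roots of r² + 25 = 0 are ±5i, so y = C₁cos(5x) + C₂sin(5x).
Apply y(0) = 7: C₁ = 7. Differentiate and apply y'(0) = 6: 5·C₂ = 6, so C₂ = 6/5.
Particular solution: y = 7cos(5x) + (6/5)sin(5x).


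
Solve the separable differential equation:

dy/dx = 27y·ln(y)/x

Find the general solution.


Separate: dy/[y ln(y)] = 27 dx/x.
Substitute u = ln(y): du/u = 27 dx/x.
Integrate: ln|ln(y)| = 27ln|x| + C₀, hence ln(y) = C·x^27.


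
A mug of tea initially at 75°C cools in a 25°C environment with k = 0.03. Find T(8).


Newton's law: dT/dt = -k(T - T_a) has solution T(t) = T_a + (T₀ - T_a)e^(-kt).
Plug in T_a = 25, T₀ = 75, k = 0.03, t = 8: T(8) = 25 + (50)e^(-0.24) ≈ 64.3°C.


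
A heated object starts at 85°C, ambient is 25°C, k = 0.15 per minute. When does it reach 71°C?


From T(t) = T_a + (T₀ - T_a)e^(-kt), set T(t) = 71:
(71 - 25) / (85 - 25) = e^(-0.15t), so t = -ln(0.767)/0.15 ≈ 1.8 minutes.


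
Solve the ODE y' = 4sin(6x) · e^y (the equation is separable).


Separate: e^(-y) dy = 4sin(6x) dx.
Integrate: -e^(-y) = -(2/3)cos(6x) + C₀.
Rearrange: e^(-y) = (2/3)cos(6x) + C.


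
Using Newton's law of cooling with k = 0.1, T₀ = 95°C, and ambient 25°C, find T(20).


Newton's law: dT/dt = -k(T - T_a) has solution T(t) = T_a + (T₀ - T_a)e^(-kt).
Plug in T_a = 25, T₀ = 95, k = 0.1, t = 20: T(20) = 25 + (70)e^(-2.00) ≈ 34.5°C.


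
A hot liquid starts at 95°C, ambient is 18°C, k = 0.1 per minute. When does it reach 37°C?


From T(t) = T_a + (T₀ - T_a)e^(-kt), set T(t) = 37:
(37 - 18) / (95 - 18) = e^(-0.1t), so t = -ln(0.247)/0.1 ≈ 14.0 minutes.


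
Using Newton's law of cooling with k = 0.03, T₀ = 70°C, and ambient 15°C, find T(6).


Newton's law: dT/dt = -k(T - T_a) has solution T(t) = T_a + (T₀ - T_a)e^(-kt).
Plug in T_a = 15, T₀ = 70, k = 0.03, t = 6: T(6) = 15 + (55)e^(-0.18) ≈ 60.9°C.


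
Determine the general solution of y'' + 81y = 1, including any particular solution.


Homogeneous part: r² + 81 = 0 ⇒ r = ±9i, so y_h = C₁cos(9x) + C₂sin(9x).
Try constant y_p = A; plug in: 81A = 1 ⇒ A = 1/81.
General solution: y = C₁cos(9x) + C₂sin(9x) + 1/81.


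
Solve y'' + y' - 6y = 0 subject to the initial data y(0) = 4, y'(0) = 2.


Characteristic roots of r² + r - 6 = 0 are 2, -3.
General solution y = c₁ e^(2x) + c₂ e^(-3x).
Apply y(0) = 4: c₁ + c₂ = 4. Apply y'(0) = 2: 2 c₁ - 3 c₂ = 2.
Solve: c₁ = 14/5, c₂ = 6/5.
Particular solution: y = (14/5)e^(2x) + (6/5)e^(-3x).


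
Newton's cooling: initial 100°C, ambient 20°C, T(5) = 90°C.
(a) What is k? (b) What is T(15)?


Newton's law: T(t) = T_a + (T₀ - T_a)e^(-kt).
(a) Use T(5) = 90: (90 - 20)/(100 - 20) = e^(-k·5), so k = -ln(0.875)/5 ≈ 0.0267.
(b) Apply k to t = 15: T(15) = 20 + (80)e^(-0.401) ≈ 73.6°C.


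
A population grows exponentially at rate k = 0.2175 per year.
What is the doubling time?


Exponential growth: P(t) = P₀ e^(0.2175t). Set P(t)/P₀ = 2: e^(0.2175t) = 2.
Solve: t = ln(2)/0.2175 ≈ 3.19 years.


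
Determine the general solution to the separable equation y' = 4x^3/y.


Separate variables: y dy = 4x^3 dx.
Integrate both sides: y²/2 = x^4 + C₀.
Multiply by 2: y² = 2x^4 + C.


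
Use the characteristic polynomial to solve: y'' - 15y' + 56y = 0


Characteristic equation: r² - 15r + 56 = 0.
Factor: (r - 8)(r - 7) = 0 ⇒ r = 8, 7 (distinct real).
General solution: y = C₁e^(8x) + C₂e^(7x).


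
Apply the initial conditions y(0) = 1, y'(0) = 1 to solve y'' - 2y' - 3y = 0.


Characteristic roots of r² - 2r - 3 = 0 are 3, -1.
General solution y = c₁ e^(3x) + c₂ e^(-x).
Apply y(0) = 1: c₁ + c₂ = 1. Apply y'(0) = 1: 3 c₁ - 1 c₂ = 1.
Solve: c₁ = 1/2, c₂ = 1/2.
Particular solution: y = (1/2)e^(3x) + (1/2)e^(-x).


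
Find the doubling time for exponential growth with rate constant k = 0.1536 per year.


Exponential growth: P(t) = P₀ e^(0.1536t). Set P(t)/P₀ = 2: e^(0.1536t) = 2.
Solve: t = ln(2)/0.1536 ≈ 4.51 years.


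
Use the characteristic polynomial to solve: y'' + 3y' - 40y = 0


Characteristic equation: r² + 3r - 40 = 0.
Factor: (r - 5)(r + 8) = 0 ⇒ r = 5, -8 (distinct real).
General solution: y = C₁e^(5x) + C₂e^(-8x).


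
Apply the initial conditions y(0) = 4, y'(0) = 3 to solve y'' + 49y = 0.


Characteristic roots of r² + 49 = 0 are ±7i, so y = C₁cos(7x) + C₂sin(7x).
Apply y(0) = 4: C₁ = 4. Differentiate and apply y'(0) = 3: 7·C₂ = 3, so C₂ = 3/7.
Particular solution: y = 4cos(7x) + (3/7)sin(7x).


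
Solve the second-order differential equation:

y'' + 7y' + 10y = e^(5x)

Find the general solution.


Characteristic roots of r² + 7r + 10 = 0 are -2, -5.
y_h = C₁e^(-2x) + C₂e^(-5x).
Forcing exponent 5 is not a characteristic root; try y_p = Ae^(5x).
Substitute: A·(25 + (7)·5 + (10)) = A·70 = 1, so A = 1/70.
General solution: y = C₁e^(-2x) + C₂e^(-5x) + (1/70)e^(5x).


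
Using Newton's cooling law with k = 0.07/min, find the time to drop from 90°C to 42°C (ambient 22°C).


From T(t) = T_a + (T₀ - T_a)e^(-kt), set T(t) = 42:
(42 - 22) / (90 - 22) = e^(-0.07t), so t = -ln(0.294)/0.07 ≈ 17.5 minutes.


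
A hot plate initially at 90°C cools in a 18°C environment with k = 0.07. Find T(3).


Newton's law: dT/dt = -k(T - T_a) has solution T(t) = T_a + (T₀ - T_a)e^(-kt).
Plug in T_a = 18, T₀ = 90, k = 0.07, t = 3: T(3) = 18 + (72)e^(-0.21) ≈ 76.4°C.


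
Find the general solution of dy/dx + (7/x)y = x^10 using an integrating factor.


P(x) = 7/x ⇒ μ = x^7.
(x^7 y)' = x^7·x^10 = x^17.
Integrate: x^7 y = x^18/(18) + C.
Solve for y: y = (1/18)x^11 + C/x^7.


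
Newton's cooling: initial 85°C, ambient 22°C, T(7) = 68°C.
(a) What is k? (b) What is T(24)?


Newton's law: T(t) = T_a + (T₀ - T_a)e^(-kt).
(a) Use T(7) = 68: (68 - 22)/(85 - 22) = e^(-k·7), so k = -ln(0.730)/7 ≈ 0.0449.
(b) Apply k to t = 24: T(24) = 22 + (63)e^(-1.078) ≈ 43.4°C.


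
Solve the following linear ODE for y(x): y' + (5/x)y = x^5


P(x) = 5/x ⇒ μ = x^5.
(x^5 y)' = x^10 ⇒ x^5 y = x^11/(11) + C.
Solve for y: y = (1/11)x^6 + C/x^5.


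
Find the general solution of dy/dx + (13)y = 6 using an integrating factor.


P(x) = 13, Q(x) = 6; integrating factor μ = e^(13x).
(μ y)' = 6e^(13x) ⇒ μ y = (6/13)e^(13x) + C.
Divide by μ: y = 6/13 + Ce^(-13x).


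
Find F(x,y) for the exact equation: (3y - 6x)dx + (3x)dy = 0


Check exactness: ∂M/∂y = 3 and ∂N/∂x = 3; equal, so the equation is exact.
Integrate M with respect to x (treating y as constant): ∫M dx = 3xy - 3x^2 + h(y).
Differentiate w.r.t. y and set equal to N: all terms match, so h'(y) = 0 and h is a constant absorbed into C.
General solution: 3xy - 3x^2 = C.


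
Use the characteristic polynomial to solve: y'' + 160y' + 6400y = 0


Characteristic equation: r² + 160r + 6400 = 0, i.e. (r + 80)² = 0.
Repeated root r = -80; include an x factor for the second linearly independent solution.
General solution: y = (C₁ + C₂x)e^(-80x).


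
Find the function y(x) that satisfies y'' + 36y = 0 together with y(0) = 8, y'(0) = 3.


Characteristic roots of r² + 36 = 0 are ±6i, so y = C₁cos(6x) + C₂sin(6x).
Apply y(0) = 8: C₁ = 8. Differentiate and apply y'(0) = 3: 6·C₂ = 3, so C₂ = 1/2.
Particular solution: y = 8cos(6x) + (1/2)sin(6x).


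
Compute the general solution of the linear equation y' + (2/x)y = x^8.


P(x) = 2/x ⇒ μ = x^2.
(x^2 y)' = x^10 ⇒ x^2 y = x^11/(11) + C.
Solve for y: y = (1/11)x^9 + C/x^2.


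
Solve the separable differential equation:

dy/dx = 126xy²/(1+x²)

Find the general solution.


Separate: dy/y² = 126x/(1+x²) dx.
Integrate LHS: ∫ dy/y² = -1/y.
Integrate RHS via u = 1+x²: 63ln(1+x²) + C.
Result: -1/y = 63ln(1+x²) + C.


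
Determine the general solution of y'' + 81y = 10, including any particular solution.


Homogeneous part: r² + 81 = 0 ⇒ r = ±9i, so y_h = C₁cos(9x) + C₂sin(9x).
Try constant y_p = A; plug in: 81A = 10 ⇒ A = 10/81.
General solution: y = C₁cos(9x) + C₂sin(9x) + 10/81.


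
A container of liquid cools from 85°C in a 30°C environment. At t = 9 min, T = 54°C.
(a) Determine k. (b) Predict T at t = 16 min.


Newton's law: T(t) = T_a + (T₀ - T_a)e^(-kt).
(a) Use T(9) = 54: (54 - 30)/(85 - 30) = e^(-k·9), so k = -ln(0.436)/9 ≈ 0.0921.
(b) Apply k to t = 16: T(16) = 30 + (55)e^(-1.474) ≈ 42.6°C.


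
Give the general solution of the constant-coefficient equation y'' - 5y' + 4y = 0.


Characteristic equation: r² - 5r + 4 = 0.
Factor: (r - 1)(r - 4) = 0 ⇒ r = 1, 4 (distinct real).
General solution: y = C₁e^(x) + C₂e^(4x).


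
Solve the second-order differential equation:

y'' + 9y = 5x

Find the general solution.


Homogeneous: r² + 9 = 0 ⇒ r = ±3i, y_h = C₁cos(3x) + C₂sin(3x).
Polynomial forcing; try y_p = Ax + B. Then y_p'' + 9 y_p = 9(Ax + B) = 5x, so B = 0 and A = 5/9.
General solution: y = C₁cos(3x) + C₂sin(3x) + (5/9)x.


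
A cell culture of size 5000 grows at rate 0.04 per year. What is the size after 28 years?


The ODE dP/dt = 0.04P has solution P(t) = P(0)e^(0.04t).
Substitute P(0) = 5000 and t = 28: P(28) = 5000 e^(1.12) ≈ 15324.


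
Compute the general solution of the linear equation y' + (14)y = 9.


P(x) = 14, Q(x) = 9; integrating factor μ = e^(14x).
(μ y)' = 9e^(14x) ⇒ μ y = (9/14)e^(14x) + C.
Divide by μ: y = 9/14 + Ce^(-14x).


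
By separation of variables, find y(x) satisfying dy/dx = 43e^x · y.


Separate variables: dy/y = 43e^x dx.
Integrate: ln|y| = 43e^x + C₀.
Exponentiate: y = Ce^(43e^x).


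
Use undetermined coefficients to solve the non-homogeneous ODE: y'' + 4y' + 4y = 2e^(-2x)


Characteristic polynomial (r + 2)² = 0; repeated root r = -2.
y_h = (C₁ + C₂x)e^(-2x). Forcing matches the repeated root (resonance), so try y_p = Ax² e^(-2x).
Substitute and solve for A: 2A = 2, so A = 1.
General solution: y = (C₁ + C₂x + x²)e^(-2x).


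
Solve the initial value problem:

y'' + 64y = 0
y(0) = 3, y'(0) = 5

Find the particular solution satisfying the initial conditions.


Characteristic roots of r² + 64 = 0 are ±8i, so y = C₁cos(8x) + C₂sin(8x).
Apply y(0) = 3: C₁ = 3. Differentiate and apply y'(0) = 5: 8·C₂ = 5, so C₂ = 5/8.
Particular solution: y = 3cos(8x) + (5/8)sin(8x).


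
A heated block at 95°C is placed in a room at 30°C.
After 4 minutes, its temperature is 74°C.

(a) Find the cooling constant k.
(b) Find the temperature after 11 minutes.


Newton's law: T(t) = T_a + (T₀ - T_a)e^(-kt).
(a) Use T(4) = 74: (74 - 30)/(95 - 30) = e^(-k·4), so k = -ln(0.677)/4 ≈ 0.0975.
(b) Apply k to t = 11: T(11) = 30 + (65)e^(-1.073) ≈ 52.2°C.


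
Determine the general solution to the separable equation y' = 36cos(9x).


g(y) = 1, so integrate directly: y = ∫ 36cos(9x) dx = 4sin(9x) + C.


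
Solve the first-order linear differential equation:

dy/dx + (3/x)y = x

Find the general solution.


P(x) = 3/x ⇒ μ = x^3.
(x^3 y)' = x^4 ⇒ x^3 y = x^5/(5) + C.
Solve for y: y = (1/5)x^2 + C/x^3.


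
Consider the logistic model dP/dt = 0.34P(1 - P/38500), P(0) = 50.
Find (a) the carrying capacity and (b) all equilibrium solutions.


Logistic ODE dP/dt = 0.34P(1 - P/38500) has equilibria where dP/dt = 0, i.e. P = 0 or P = 38500.
The coefficient (1 - P/K) = 0 when P = K, identifying K = 38500 as the carrying capacity.
(a) K = 38500; (b) equilibria P = 0 and P = 38500.


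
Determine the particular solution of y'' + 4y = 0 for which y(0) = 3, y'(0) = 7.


Characteristic roots of r² + 4 = 0 are ±2i, so y = C₁cos(2x) + C₂sin(2x).
Apply y(0) = 3: C₁ = 3. Differentiate and apply y'(0) = 7: 2·C₂ = 7, so C₂ = 7/2.
Particular solution: y = 3cos(2x) + (7/2)sin(2x).


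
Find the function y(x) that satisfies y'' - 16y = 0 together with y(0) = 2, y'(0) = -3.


Characteristic roots of r² - 16 = 0 are 4, -4.
General solution y = c₁ e^(4x) + c₂ e^(-4x).
Apply y(0) = 2: c₁ + c₂ = 2. Apply y'(0) = -3: 4 c₁ - 4 c₂ = -3.
Solve: c₁ = 5/8, c₂ = 11/8.
Particular solution: y = (5/8)e^(4x) + (11/8)e^(-4x).


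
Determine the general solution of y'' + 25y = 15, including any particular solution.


Homogeneous part: r² + 25 = 0 ⇒ r = ±5i, so y_h = C₁cos(5x) + C₂sin(5x).
Try constant y_p = A; plug in: 25A = 15 ⇒ A = 3/5.
General solution: y = C₁cos(5x) + C₂sin(5x) + 3/5.


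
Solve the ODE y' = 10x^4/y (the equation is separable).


Separate variables: y dy = 10x^4 dx.
Integrate both sides: y²/2 = 2x^5 + C₀.
Multiply by 2: y² = 4x^5 + C.


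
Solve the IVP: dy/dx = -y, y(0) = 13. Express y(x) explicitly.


General solution of y' = -y is y = Ce^(-x).
Apply y(0) = 13: C = 13.
Particular solution: y = 13e^(-x).


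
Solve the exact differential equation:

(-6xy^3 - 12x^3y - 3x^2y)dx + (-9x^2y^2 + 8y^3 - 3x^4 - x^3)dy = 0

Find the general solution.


Check exactness: ∂M/∂y = -18xy^2 - 12x^3 - 3x^2 and ∂N/∂x = -18xy^2 - 12x^3 - 3x^2; equal, so the equation is exact.
Integrate M with respect to x (treating y as constant): ∫M dx = -3x^2y^3 - 3x^4y - x^3y + h(y).
Differentiate w.r.t. y and set equal to N: the x-dependent terms already match, leaving h'(y) = 8y^3. Integrate: h(y) = 2y^4.
So F(x,y) = -3x^2y^3 + 2y^4 - 3x^4y - x^3y.
General solution: -3x^2y^3 + 2y^4 - 3x^4y - x^3y = C.


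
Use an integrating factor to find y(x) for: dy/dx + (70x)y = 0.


P(x) = 70x ⇒ μ = e^(35x²).
Q(x) = 0 so μ y is constant: y = Ce^(-35x²).


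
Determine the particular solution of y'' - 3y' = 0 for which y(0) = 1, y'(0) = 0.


Characteristic roots of r² - 3r = 0 are 3, 0.
General solution y = c₁ e^(3x) + c₂.
Apply y(0) = 1: c₁ + c₂ = 1. Apply y'(0) = 0: 3 c₁ + 0 c₂ = 0.
Solve: c₁ = 0, c₂ = 1.
Particular solution: y = 0e^(3x) + 1.


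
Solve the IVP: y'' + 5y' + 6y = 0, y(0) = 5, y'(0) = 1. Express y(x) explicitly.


Characteristic roots of r² + 5r + 6 = 0 are -2, -3.
General solution y = c₁ e^(-2x) + c₂ e^(-3x).
Apply y(0) = 5: c₁ + c₂ = 5. Apply y'(0) = 1: -2 c₁ - 3 c₂ = 1.
Solve: c₁ = 16, c₂ = -11.
Particular solution: y = 16e^(-2x) - 11e^(-3x).


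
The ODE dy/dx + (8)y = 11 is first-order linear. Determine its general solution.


P(x) = 8, Q(x) = 11; integrating factor μ = e^(8x).
(μ y)' = 11e^(8x) ⇒ μ y = (11/8)e^(8x) + C.
Divide by μ: y = 11/8 + Ce^(-8x).


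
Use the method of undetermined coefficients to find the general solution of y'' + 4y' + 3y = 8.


Characteristic roots of r² + 4r + 3 = 0 are -1, -3.
y_h = C₁e^(-x) + C₂e^(-3x).
Constant forcing; try y_p = A. Then 3A = 8 ⇒ A = 8/3.
General solution: y = C₁e^(-x) + C₂e^(-3x) + 8/3.


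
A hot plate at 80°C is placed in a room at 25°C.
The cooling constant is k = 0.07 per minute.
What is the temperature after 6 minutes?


Newton's law: dT/dt = -k(T - T_a) has solution T(t) = T_a + (T₀ - T_a)e^(-kt).
Plug in T_a = 25, T₀ = 80, k = 0.07, t = 6: T(6) = 25 + (55)e^(-0.42) ≈ 61.1°C.


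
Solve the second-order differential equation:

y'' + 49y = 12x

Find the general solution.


Homogeneous: r² + 49 = 0 ⇒ r = ±7i, y_h = C₁cos(7x) + C₂sin(7x).
Polynomial forcing; try y_p = Ax + B. Then y_p'' + 49 y_p = 49(Ax + B) = 12x, so B = 0 and A = 12/49.
General solution: y = C₁cos(7x) + C₂sin(7x) + (12/49)x.


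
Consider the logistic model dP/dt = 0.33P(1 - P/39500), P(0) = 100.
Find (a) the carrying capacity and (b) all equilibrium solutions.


Logistic ODE dP/dt = 0.33P(1 - P/39500) has equilibria where dP/dt = 0, i.e. P = 0 or P = 39500.
The coefficient (1 - P/K) = 0 when P = K, identifying K = 39500 as the carrying capacity.
(a) K = 39500; (b) equilibria P = 0 and P = 39500.


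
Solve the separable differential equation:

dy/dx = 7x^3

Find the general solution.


Integrate both sides with respect to x: y = ∫ 7x^3 dx = (7/4)x^4 + C.


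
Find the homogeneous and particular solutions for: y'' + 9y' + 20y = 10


Characteristic roots of r² + 9r + 20 = 0 are -5, -4.
y_h = C₁e^(-5x) + C₂e^(-4x).
Constant forcing; try y_p = A. Then 20A = 10 ⇒ A = 1/2.
General solution: y = C₁e^(-5x) + C₂e^(-4x) + 1/2.


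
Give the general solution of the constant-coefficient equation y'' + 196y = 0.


Characteristic equation: r² + 196 = 0.
Discriminant is negative; roots r = 0 ± 14i (complex conjugate pair).
General solution uses e^(α x)(C₁ cos(β x) + C₂ sin(β x)): y = C₁cos(14x) + C₂sin(14x).


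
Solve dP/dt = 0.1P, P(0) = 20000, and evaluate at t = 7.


The ODE dP/dt = 0.1P has solution P(t) = P(0)e^(0.1t).
Substitute P(0) = 20000 and t = 7: P(7) = 20000 e^(0.70) ≈ 40275.


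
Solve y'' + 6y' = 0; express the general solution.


Characteristic equation: r² + 6r = 0.
Factor: (r + 6)(r - 0) = 0 ⇒ r = -6, 0 (distinct real).
General solution: y = C₁e^(-6x) + C₂.


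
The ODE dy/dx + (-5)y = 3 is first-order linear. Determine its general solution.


P(x) = -5 ⇒ μ = e^(-5x).
(μ y)' = 3e^(-5x) ⇒ μ y = -(3/5)e^(-5x) + C.
Divide by μ: y = -3/5 + Ce^(5x).


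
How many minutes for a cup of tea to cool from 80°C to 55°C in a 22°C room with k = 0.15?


From T(t) = T_a + (T₀ - T_a)e^(-kt), set T(t) = 55:
(55 - 22) / (80 - 22) = e^(-0.15t), so t = -ln(0.569)/0.15 ≈ 3.8 minutes.


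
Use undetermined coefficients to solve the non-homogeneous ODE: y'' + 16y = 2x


Homogeneous: r² + 16 = 0 ⇒ r = ±4i, y_h = C₁cos(4x) + C₂sin(4x).
Polynomial forcing; try y_p = Ax + B. Then y_p'' + 16 y_p = 16(Ax + B) = 2x, so B = 0 and A = 1/8.
General solution: y = C₁cos(4x) + C₂sin(4x) + (1/8)x.


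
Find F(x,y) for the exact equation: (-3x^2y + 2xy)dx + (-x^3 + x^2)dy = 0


Check exactness: ∂M/∂y = -3x^2 + 2x and ∂N/∂x = -3x^2 + 2x; equal, so the equation is exact.
Integrate M with respect to x (treating y as constant): ∫M dx = -x^3y + x^2y + h(y).
Differentiate w.r.t. y and set equal to N: all terms match, so h'(y) = 0 and h is a constant absorbed into C.
General solution: -x^3y + x^2y = C.


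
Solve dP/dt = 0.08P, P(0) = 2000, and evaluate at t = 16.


The ODE dP/dt = 0.08P has solution P(t) = P(0)e^(0.08t).
Substitute P(0) = 2000 and t = 16: P(16) = 2000 e^(1.28) ≈ 7193.


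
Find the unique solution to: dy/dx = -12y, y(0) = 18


General solution of y' = -12y is y = Ce^(-12x).
Apply y(0) = 18: C = 18.
Particular solution: y = 18e^(-12x).


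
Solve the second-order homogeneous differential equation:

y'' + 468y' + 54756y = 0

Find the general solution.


Characteristic equation: r² + 468r + 54756 = 0, i.e. (r + 234)² = 0.
Repeated root r = -234; include an x factor for the second linearly independent solution.
General solution: y = (C₁ + C₂x)e^(-234x).


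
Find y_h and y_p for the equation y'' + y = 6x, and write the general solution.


Homogeneous: r² + 1 = 0 ⇒ r = ±1i, y_h = C₁cos(x) + C₂sin(x).
Polynomial forcing; try y_p = Ax + B. Then y_p'' + 1 y_p = 1(Ax + B) = 6x, so B = 0 and A = 6.
General solution: y = C₁cos(x) + C₂sin(x) + 6x.


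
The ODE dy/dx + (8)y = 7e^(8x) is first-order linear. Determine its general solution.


P(x) = 8 ⇒ μ = e^(8x).
(μ y)' = 7e^(16x) ⇒ μ y = (7/16)e^(16x) + C.
Divide by μ: y = (7/16)e^(8x) + Ce^(-8x).


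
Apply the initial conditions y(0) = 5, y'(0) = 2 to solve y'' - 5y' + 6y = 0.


Characteristic roots of r² - 5r + 6 = 0 are 2, 3.
General solution y = c₁ e^(2x) + c₂ e^(3x).
Apply y(0) = 5: c₁ + c₂ = 5. Apply y'(0) = 2: 2 c₁ + 3 c₂ = 2.
Solve: c₁ = 13, c₂ = -8.
Particular solution: y = 13e^(2x) - 8e^(3x).


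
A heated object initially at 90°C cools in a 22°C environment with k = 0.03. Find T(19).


Newton's law: dT/dt = -k(T - T_a) has solution T(t) = T_a + (T₀ - T_a)e^(-kt).
Plug in T_a = 22, T₀ = 90, k = 0.03, t = 19: T(19) = 22 + (68)e^(-0.57) ≈ 60.5°C.


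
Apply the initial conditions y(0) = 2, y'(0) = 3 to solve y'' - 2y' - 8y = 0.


Characteristic roots of r² - 2r - 8 = 0 are -2, 4.
General solution y = c₁ e^(-2x) + c₂ e^(4x).
Apply y(0) = 2: c₁ + c₂ = 2. Apply y'(0) = 3: -2 c₁ + 4 c₂ = 3.
Solve: c₁ = 5/6, c₂ = 7/6.
Particular solution: y = (5/6)e^(-2x) + (7/6)e^(4x).


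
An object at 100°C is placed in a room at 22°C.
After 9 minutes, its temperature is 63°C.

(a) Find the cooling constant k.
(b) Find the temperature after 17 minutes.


Newton's law: T(t) = T_a + (T₀ - T_a)e^(-kt).
(a) Use T(9) = 63: (63 - 22)/(100 - 22) = e^(-k·9), so k = -ln(0.526)/9 ≈ 0.0715.
(b) Apply k to t = 17: T(17) = 22 + (78)e^(-1.215) ≈ 45.1°C.


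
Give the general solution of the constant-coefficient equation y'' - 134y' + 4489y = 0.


Characteristic equation: r² - 134r + 4489 = 0, i.e. (r - 67)² = 0.
Repeated root r = 67; include an x factor for the second linearly independent solution.
General solution: y = (C₁ + C₂x)e^(67x).


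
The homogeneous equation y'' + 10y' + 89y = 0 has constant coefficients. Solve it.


Characteristic equation: r² + 10r + 89 = 0.
Discriminant is negative; roots r = -5 ± 8i (complex conjugate pair).
General solution uses e^(α x)(C₁ cos(β x) + C₂ sin(β x)): y = e^(-5x)(C₁cos(8x) + C₂sin(8x)).


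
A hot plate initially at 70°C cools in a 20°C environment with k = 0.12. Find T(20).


Newton's law: dT/dt = -k(T - T_a) has solution T(t) = T_a + (T₀ - T_a)e^(-kt).
Plug in T_a = 20, T₀ = 70, k = 0.12, t = 20: T(20) = 20 + (50)e^(-2.40) ≈ 24.5°C.


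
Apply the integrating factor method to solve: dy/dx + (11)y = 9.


P(x) = 11, Q(x) = 9; integrating factor μ = e^(11x).
(μ y)' = 9e^(11x) ⇒ μ y = (9/11)e^(11x) + C.
Divide by μ: y = 9/11 + Ce^(-11x).


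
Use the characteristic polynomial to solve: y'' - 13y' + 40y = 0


Characteristic equation: r² - 13r + 40 = 0.
Factor: (r - 8)(r - 5) = 0 ⇒ r = 8, 5 (distinct real).
General solution: y = C₁e^(8x) + C₂e^(5x).


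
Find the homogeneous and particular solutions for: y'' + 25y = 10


Homogeneous part: r² + 25 = 0 ⇒ r = ±5i, so y_h = C₁cos(5x) + C₂sin(5x).
Try constant y_p = A; plug in: 25A = 10 ⇒ A = 2/5.
General solution: y = C₁cos(5x) + C₂sin(5x) + 2/5.


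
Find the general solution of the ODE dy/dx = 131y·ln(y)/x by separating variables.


Separate: dy/[y ln(y)] = 131 dx/x.
Substitute u = ln(y): du/u = 131 dx/x.
Integrate: ln|ln(y)| = 131ln|x| + C₀, hence ln(y) = C·x^131.


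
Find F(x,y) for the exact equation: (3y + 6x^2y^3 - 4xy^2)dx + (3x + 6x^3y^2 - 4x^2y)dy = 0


Check exactness: ∂M/∂y = 3 + 18x^2y^2 - 8xy and ∂N/∂x = 3 + 18x^2y^2 - 8xy; equal, so the equation is exact.
Integrate M with respect to x (treating y as constant): ∫M dx = 3xy + 2x^3y^3 - 2x^2y^2 + h(y).
Differentiate w.r.t. y and set equal to N: all terms match, so h'(y) = 0 and h is a constant absorbed into C.
General solution: 3xy + 2x^3y^3 - 2x^2y^2 = C.


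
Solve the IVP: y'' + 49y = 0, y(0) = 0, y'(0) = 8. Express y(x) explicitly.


Characteristic roots of r² + 49 = 0 are ±7i, so y = C₁cos(7x) + C₂sin(7x).
Apply y(0) = 0: C₁ = 0. Differentiate and apply y'(0) = 8: 7·C₂ = 8, so C₂ = 8/7.
Particular solution: y = (8/7)sin(7x).


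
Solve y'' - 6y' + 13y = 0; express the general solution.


Characteristic equation: r² - 6r + 13 = 0.
Discriminant is negative; roots r = 3 ± 2i (complex conjugate pair).
General solution uses e^(α x)(C₁ cos(β x) + C₂ sin(β x)): y = e^(3x)(C₁cos(2x) + C₂sin(2x)).


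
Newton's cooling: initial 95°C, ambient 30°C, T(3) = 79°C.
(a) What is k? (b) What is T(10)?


Newton's law: T(t) = T_a + (T₀ - T_a)e^(-kt).
(a) Use T(3) = 79: (79 - 30)/(95 - 30) = e^(-k·3), so k = -ln(0.754)/3 ≈ 0.0942.
(b) Apply k to t = 10: T(10) = 30 + (65)e^(-0.942) ≈ 55.3°C.


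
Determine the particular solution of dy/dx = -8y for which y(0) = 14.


General solution of y' = -8y is y = Ce^(-8x).
Apply y(0) = 14: C = 14.
Particular solution: y = 14e^(-8x).


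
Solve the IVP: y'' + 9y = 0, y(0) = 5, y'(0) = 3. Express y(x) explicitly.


Characteristic roots of r² + 9 = 0 are ±3i, so y = C₁cos(3x) + C₂sin(3x).
Apply y(0) = 5: C₁ = 5. Differentiate and apply y'(0) = 3: 3·C₂ = 3, so C₂ = 1.
Particular solution: y = 5cos(3x) + sin(3x).


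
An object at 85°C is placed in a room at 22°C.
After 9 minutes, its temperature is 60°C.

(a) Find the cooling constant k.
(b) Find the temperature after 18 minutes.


Newton's law: T(t) = T_a + (T₀ - T_a)e^(-kt).
(a) Use T(9) = 60: (60 - 22)/(85 - 22) = e^(-k·9), so k = -ln(0.603)/9 ≈ 0.0562.
(b) Apply k to t = 18: T(18) = 22 + (63)e^(-1.011) ≈ 44.9°C.


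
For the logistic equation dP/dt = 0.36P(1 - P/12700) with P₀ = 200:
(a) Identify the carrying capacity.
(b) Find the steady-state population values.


Logistic ODE dP/dt = 0.36P(1 - P/12700) has equilibria where dP/dt = 0, i.e. P = 0 or P = 12700.
The coefficient (1 - P/K) = 0 when P = K, identifying K = 12700 as the carrying capacity.
(a) K = 12700; (b) equilibria P = 0 and P = 12700.


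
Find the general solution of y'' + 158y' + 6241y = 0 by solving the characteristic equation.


Characteristic equation: r² + 158r + 6241 = 0, i.e. (r + 79)² = 0.
Repeated root r = -79; include an x factor for the second linearly independent solution.
General solution: y = (C₁ + C₂x)e^(-79x).


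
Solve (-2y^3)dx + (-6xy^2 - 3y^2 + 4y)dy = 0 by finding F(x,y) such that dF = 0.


Check exactness: ∂M/∂y = -6y^2 and ∂N/∂x = -6y^2; equal, so the equation is exact.
Integrate M with respect to x (treating y as constant): ∫M dx = -2xy^3 + h(y).
Differentiate w.r.t. y and set equal to N: the x-dependent terms already match, leaving h'(y) = -3y^2 + 4y. Integrate: h(y) = -y^3 + 2y^2.
So F(x,y) = -2xy^3 - y^3 + 2y^2.
General solution: -2xy^3 - y^3 + 2y^2 = C.


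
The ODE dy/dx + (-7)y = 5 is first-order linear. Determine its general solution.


P(x) = -7 ⇒ μ = e^(-7x).
(μ y)' = 5e^(-7x) ⇒ μ y = -(5/7)e^(-7x) + C.
Divide by μ: y = -5/7 + Ce^(7x).


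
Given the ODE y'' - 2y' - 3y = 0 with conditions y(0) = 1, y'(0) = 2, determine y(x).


Characteristic roots of r² - 2r - 3 = 0 are -1, 3.
General solution y = c₁ e^(-x) + c₂ e^(3x).
Apply y(0) = 1: c₁ + c₂ = 1. Apply y'(0) = 2: -1 c₁ + 3 c₂ = 2.
Solve: c₁ = 1/4, c₂ = 3/4.
Particular solution: y = (1/4)e^(-x) + (3/4)e^(3x).


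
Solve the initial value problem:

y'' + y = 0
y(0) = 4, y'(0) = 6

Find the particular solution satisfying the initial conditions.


Characteristic roots of r² + 1 = 0 are ±1i, so y = C₁cos(x) + C₂sin(x).
Apply y(0) = 4: C₁ = 4. Differentiate and apply y'(0) = 6: 1·C₂ = 6, so C₂ = 6.
Particular solution: y = 4cos(x) + 6sin(x).


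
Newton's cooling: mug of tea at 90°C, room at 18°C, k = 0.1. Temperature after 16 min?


Newton's law: dT/dt = -k(T - T_a) has solution T(t) = T_a + (T₀ - T_a)e^(-kt).
Plug in T_a = 18, T₀ = 90, k = 0.1, t = 16: T(16) = 18 + (72)e^(-1.60) ≈ 32.5°C.


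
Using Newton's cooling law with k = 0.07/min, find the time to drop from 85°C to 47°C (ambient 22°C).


From T(t) = T_a + (T₀ - T_a)e^(-kt), set T(t) = 47:
(47 - 22) / (85 - 22) = e^(-0.07t), so t = -ln(0.397)/0.07 ≈ 13.2 minutes.


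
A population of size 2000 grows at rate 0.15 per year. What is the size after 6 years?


The ODE dP/dt = 0.15P has solution P(t) = P(0)e^(0.15t).
Substitute P(0) = 2000 and t = 6: P(6) = 2000 e^(0.90) ≈ 4919.


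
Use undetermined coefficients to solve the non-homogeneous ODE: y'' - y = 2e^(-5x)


Characteristic roots of r² - 1 = 0 are 1, -1.
y_h = C₁e^(x) + C₂e^(-x).
Forcing exponent -5 is not a characteristic root; try y_p = Ae^(-5x).
Substitute: A·(25 + (0)·-5 + (-1)) = A·24 = 2, so A = 1/12.
General solution: y = C₁e^(x) + C₂e^(-x) + (1/12)e^(-5x).


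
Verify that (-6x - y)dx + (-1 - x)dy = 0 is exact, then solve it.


Check exactness: ∂M/∂y = -1 and ∂N/∂x = -1; equal, so the equation is exact.
Integrate M with respect to x (treating y as constant): ∫M dx = -3x^2 - xy + h(y).
Differentiate w.r.t. y and set equal to N: the x-dependent terms already match, leaving h'(y) = -1. Integrate: h(y) = -y.
So F(x,y) = -3x^2 - y - xy.
General solution: -3x^2 - y - xy = C.


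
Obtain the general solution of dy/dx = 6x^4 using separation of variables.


Integrate both sides with respect to x: y = ∫ 6x^4 dx = (6/5)x^5 + C.


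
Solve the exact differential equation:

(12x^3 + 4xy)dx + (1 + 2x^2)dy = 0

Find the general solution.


Check exactness: ∂M/∂y = 4x and ∂N/∂x = 4x; equal, so the equation is exact.
Integrate M with respect to x (treating y as constant): ∫M dx = 3x^4 + 2x^2y + h(y).
Differentiate w.r.t. y and set equal to N: the x-dependent terms already match, leaving h'(y) = 1. Integrate: h(y) = y.
So F(x,y) = y + 3x^4 + 2x^2y.
General solution: y + 3x^4 + 2x^2y = C.


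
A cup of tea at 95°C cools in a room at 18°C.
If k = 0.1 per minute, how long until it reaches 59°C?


From T(t) = T_a + (T₀ - T_a)e^(-kt), set T(t) = 59:
(59 - 18) / (95 - 18) = e^(-0.1t), so t = -ln(0.532)/0.1 ≈ 6.3 minutes.


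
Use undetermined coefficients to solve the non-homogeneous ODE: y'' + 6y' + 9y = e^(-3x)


Characteristic polynomial (r + 3)² = 0; repeated root r = -3.
y_h = (C₁ + C₂x)e^(-3x). Forcing matches the repeated root (resonance), so try y_p = Ax² e^(-3x).
Substitute and solve for A: 2A = 1, so A = 1/2.
General solution: y = (C₁ + C₂x + (1/2)x²)e^(-3x).


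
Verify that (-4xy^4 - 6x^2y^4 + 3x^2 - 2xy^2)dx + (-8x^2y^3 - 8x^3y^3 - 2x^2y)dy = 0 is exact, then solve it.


Check exactness: ∂M/∂y = -16xy^3 - 24x^2y^3 - 4xy and ∂N/∂x = -16xy^3 - 24x^2y^3 - 4xy; equal, so the equation is exact.
Integrate M with respect to x (treating y as constant): ∫M dx = -2x^2y^4 - 2x^3y^4 + x^3 - x^2y^2 + h(y).
Differentiate w.r.t. y and set equal to N: all terms match, so h'(y) = 0 and h is a constant absorbed into C.
General solution: -2x^2y^4 - 2x^3y^4 + x^3 - x^2y^2 = C.


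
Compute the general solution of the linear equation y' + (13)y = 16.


P(x) = 13, Q(x) = 16; integrating factor μ = e^(13x).
(μ y)' = 16e^(13x) ⇒ μ y = (16/13)e^(13x) + C.
Divide by μ: y = 16/13 + Ce^(-13x).


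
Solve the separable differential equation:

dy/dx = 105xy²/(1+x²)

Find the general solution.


Separate: dy/y² = 105x/(1+x²) dx.
Integrate LHS: ∫ dy/y² = -1/y.
Integrate RHS via u = 1+x²: (105/2)ln(1+x²) + C.
Result: -1/y = (105/2)ln(1+x²) + C.


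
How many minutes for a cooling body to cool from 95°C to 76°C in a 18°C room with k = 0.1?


From T(t) = T_a + (T₀ - T_a)e^(-kt), set T(t) = 76:
(76 - 18) / (95 - 18) = e^(-0.1t), so t = -ln(0.753)/0.1 ≈ 2.8 minutes.


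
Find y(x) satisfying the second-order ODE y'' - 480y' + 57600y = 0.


Characteristic equation: r² - 480r + 57600 = 0, i.e. (r - 240)² = 0.
Repeated root r = 240; include an x factor for the second linearly independent solution.
General solution: y = (C₁ + C₂x)e^(240x).


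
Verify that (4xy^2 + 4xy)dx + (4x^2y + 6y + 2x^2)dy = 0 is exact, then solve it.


Check exactness: ∂M/∂y = 8xy + 4x and ∂N/∂x = 8xy + 4x; equal, so the equation is exact.
Integrate M with respect to x (treating y as constant): ∫M dx = 2x^2y^2 + 2x^2y + h(y).
Differentiate w.r.t. y and set equal to N: the x-dependent terms already match, leaving h'(y) = 6y. Integrate: h(y) = 3y^2.
So F(x,y) = 2x^2y^2 + 3y^2 + 2x^2y.
General solution: 2x^2y^2 + 3y^2 + 2x^2y = C.


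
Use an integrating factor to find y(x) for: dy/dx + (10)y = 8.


P(x) = 10, Q(x) = 8; integrating factor μ = e^(10x).
(μ y)' = 8e^(10x) ⇒ μ y = (4/5)e^(10x) + C.
Divide by μ: y = 4/5 + Ce^(-10x).


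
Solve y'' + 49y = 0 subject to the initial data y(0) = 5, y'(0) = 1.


Characteristic roots of r² + 49 = 0 are ±7i, so y = C₁cos(7x) + C₂sin(7x).
Apply y(0) = 5: C₁ = 5. Differentiate and apply y'(0) = 1: 7·C₂ = 1, so C₂ = 1/7.
Particular solution: y = 5cos(7x) + (1/7)sin(7x).


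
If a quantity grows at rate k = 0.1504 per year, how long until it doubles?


Exponential growth: P(t) = P₀ e^(0.1504t). Set P(t)/P₀ = 2: e^(0.1504t) = 2.
Solve: t = ln(2)/0.1504 ≈ 4.61 years.


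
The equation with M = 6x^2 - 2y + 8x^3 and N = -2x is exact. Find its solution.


Check exactness: ∂M/∂y = -2 and ∂N/∂x = -2; equal, so the equation is exact.
Integrate M with respect to x (treating y as constant): ∫M dx = 2x^3 - 2xy + 2x^4 + h(y).
Differentiate w.r.t. y and set equal to N: all terms match, so h'(y) = 0 and h is a constant absorbed into C.
General solution: 2x^3 - 2xy + 2x^4 = C.


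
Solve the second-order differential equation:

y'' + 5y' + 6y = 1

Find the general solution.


Characteristic roots of r² + 5r + 6 = 0 are -2, -3.
y_h = C₁e^(-2x) + C₂e^(-3x).
Constant forcing; try y_p = A. Then 6A = 1 ⇒ A = 1/6.
General solution: y = C₁e^(-2x) + C₂e^(-3x) + 1/6.


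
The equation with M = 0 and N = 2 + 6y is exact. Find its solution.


Check exactness: ∂M/∂y = 0 and ∂N/∂x = 0; equal, so the equation is exact.
Integrate M with respect to x (treating y as constant): ∫M dx = 0 + h(y).
Differentiate w.r.t. y and set equal to N: the x-dependent terms already match, leaving h'(y) = 2 + 6y. Integrate: h(y) = 2y + 3y^2.
So F(x,y) = 2y + 3y^2.
General solution: 2y + 3y^2 = C.


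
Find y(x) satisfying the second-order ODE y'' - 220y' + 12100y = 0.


Characteristic equation: r² - 220r + 12100 = 0, i.e. (r - 110)² = 0.
Repeated root r = 110; include an x factor for the second linearly independent solution.
General solution: y = (C₁ + C₂x)e^(110x).
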